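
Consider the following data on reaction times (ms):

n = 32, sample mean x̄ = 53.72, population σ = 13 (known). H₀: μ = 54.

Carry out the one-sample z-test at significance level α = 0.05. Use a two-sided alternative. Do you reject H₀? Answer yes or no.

SE = σ/√n = 13/√32 = 2.2981
z = (x̄−μ₀)/SE = (53.72−54)/2.2981 = -0.1218
p-value (two-sided) = 0.90303
At α=0.05: p ≥ α → fail to reject H₀

reject H₀: no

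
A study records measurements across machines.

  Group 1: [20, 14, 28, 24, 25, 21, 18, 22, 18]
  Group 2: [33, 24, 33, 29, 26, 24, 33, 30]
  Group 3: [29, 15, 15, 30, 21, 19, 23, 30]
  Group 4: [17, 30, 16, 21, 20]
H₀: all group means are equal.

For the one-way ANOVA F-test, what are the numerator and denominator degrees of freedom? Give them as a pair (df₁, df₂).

k = 4 groups, N = 30 total
df = (k−1, N−k) = (4−1, 30−4) = (3, 26)

degrees of freedom = [3, 26]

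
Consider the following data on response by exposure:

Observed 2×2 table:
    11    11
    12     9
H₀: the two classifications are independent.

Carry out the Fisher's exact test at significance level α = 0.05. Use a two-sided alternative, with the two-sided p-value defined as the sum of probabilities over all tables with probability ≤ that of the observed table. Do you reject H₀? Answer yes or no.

Margins: r₁=22, r₂=21, c₁=23, c₂=20, n=43
p_obs = C(22,11)·C(21,12)/C(43,23); sum pmf over tables with pmf ≤ p_obs
p-value (two-sided) = 0.76255
At α=0.05: p ≥ α → fail to reject H₀

reject H₀: no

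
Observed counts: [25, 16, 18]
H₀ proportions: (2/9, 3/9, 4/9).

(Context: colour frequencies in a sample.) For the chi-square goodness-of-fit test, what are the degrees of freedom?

degrees of freedom = 2

df = k − 1 = 3 − 1 = 2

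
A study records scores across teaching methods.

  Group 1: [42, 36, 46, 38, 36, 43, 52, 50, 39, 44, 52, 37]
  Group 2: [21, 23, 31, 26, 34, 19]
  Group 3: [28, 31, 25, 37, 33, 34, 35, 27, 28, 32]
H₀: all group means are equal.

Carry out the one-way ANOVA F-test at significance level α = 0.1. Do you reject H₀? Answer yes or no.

reject H₀: yes

Group means [42.92, 25.67, 31.00], grand mean 34.964
SSB = Σnᵢ(x̄ᵢ−x̄)² = 1434.714; SSW = ΣΣ(x−x̄ᵢ)² = 704.250
MSB = 1434.714/2 = 717.3571; MSW = 704.250/25 = 28.1700
F = MSB/MSW = 25.4653
df = (2, 25)
p-value (upper-tail) = 0.00000
At α=0.1: p < α → reject H₀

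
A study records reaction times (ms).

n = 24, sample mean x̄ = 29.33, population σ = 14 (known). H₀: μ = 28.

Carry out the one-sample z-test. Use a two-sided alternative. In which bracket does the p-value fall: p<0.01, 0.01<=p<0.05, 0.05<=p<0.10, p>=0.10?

SE = σ/√n = 14/√24 = 2.8577
z = (x̄−μ₀)/SE = (29.33−28)/2.8577 = 0.4654
p-value (two-sided) = 0.64164
→ bracket: p>=0.10

p-value bracket: p>=0.10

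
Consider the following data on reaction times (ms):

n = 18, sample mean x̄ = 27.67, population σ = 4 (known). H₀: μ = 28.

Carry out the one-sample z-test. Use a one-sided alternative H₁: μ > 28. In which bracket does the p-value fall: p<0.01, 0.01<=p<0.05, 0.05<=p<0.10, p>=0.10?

p-value bracket: p>=0.10

SE = σ/√n = 4/√18 = 0.9428
z = (x̄−μ₀)/SE = (27.67−28)/0.9428 = -0.3500
p-value (one-sided, H₁ greater) = 0.63684
→ bracket: p>=0.10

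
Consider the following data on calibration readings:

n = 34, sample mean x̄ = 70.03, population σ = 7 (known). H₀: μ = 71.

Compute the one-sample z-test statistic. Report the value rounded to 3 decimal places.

SE = σ/√n = 7/√34 = 1.2005
z = (x̄−μ₀)/SE = (70.03−71)/1.2005 = -0.8080

test statistic = -0.808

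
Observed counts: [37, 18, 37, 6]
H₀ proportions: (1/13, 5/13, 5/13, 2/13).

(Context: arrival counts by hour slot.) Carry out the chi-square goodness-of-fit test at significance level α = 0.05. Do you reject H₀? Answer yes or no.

reject H₀: yes

n = 98; E_i = n·p_i = [7.54, 37.69, 37.69, 15.08]
χ² = (37−7.54)²/7.54 + (18−37.69)²/37.69 + (37−37.69)²/37.69 + (6−15.08)²/15.08 = 130.9061
df = 3
p-value (upper-tail) = 0.00000
At α=0.05: p < α → reject H₀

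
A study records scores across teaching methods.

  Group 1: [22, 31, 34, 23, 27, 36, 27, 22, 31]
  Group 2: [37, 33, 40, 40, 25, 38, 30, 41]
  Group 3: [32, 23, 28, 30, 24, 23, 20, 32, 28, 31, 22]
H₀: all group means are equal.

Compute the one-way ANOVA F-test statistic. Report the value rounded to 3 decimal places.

Group means [28.11, 35.50, 26.64], grand mean 29.643
SSB = Σnᵢ(x̄ᵢ−x̄)² = 394.994; SSW = ΣΣ(x−x̄ᵢ)² = 633.434
MSB = 394.994/2 = 197.4971; MSW = 633.434/25 = 25.3374
F = MSB/MSW = 7.7947
df = (2, 25)

test statistic = 7.795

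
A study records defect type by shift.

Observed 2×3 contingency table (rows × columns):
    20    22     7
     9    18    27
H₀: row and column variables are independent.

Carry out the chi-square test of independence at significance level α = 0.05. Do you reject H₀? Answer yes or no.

reject H₀: yes

Row totals [49, 54], col totals [29, 40, 34], n=103
χ² = (20−13.80)²/13.80 + (22−19.03)²/19.03 + (7−16.17)²/16.17 + (9−15.20)²/15.20 + (18−20.97)²/20.97 + (27−17.83)²/17.83 = 16.1324
df = 2
p-value (upper-tail) = 0.00031
At α=0.05: p < α → reject H₀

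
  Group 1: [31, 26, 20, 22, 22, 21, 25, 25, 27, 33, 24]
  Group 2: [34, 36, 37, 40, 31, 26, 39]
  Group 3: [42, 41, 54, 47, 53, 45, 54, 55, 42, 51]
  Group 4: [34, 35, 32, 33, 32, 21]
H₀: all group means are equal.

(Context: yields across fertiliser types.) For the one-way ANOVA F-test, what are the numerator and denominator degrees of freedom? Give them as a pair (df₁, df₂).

degrees of freedom = [3, 30]

k = 4 groups, N = 34 total
df = (k−1, N−k) = (4−1, 34−4) = (3, 30)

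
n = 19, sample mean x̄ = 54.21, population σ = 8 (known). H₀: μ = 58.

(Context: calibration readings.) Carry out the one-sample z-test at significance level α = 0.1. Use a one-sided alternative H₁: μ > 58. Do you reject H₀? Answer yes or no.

SE = σ/√n = 8/√19 = 1.8353
z = (x̄−μ₀)/SE = (54.21−58)/1.8353 = -2.0650
p-value (one-sided, H₁ greater) = 0.98054
At α=0.1: p ≥ α → fail to reject H₀

reject H₀: no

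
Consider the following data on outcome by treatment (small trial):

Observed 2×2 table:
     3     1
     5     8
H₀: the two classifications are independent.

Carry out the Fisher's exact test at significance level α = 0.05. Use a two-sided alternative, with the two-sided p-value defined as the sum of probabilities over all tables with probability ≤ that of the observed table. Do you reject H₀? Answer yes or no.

Margins: r₁=4, r₂=13, c₁=8, c₂=9, n=17
p_obs = C(4,3)·C(13,5)/C(17,8); sum pmf over tables with pmf ≤ p_obs
p-value (two-sided) = 0.29412
At α=0.05: p ≥ α → fail to reject H₀

reject H₀: no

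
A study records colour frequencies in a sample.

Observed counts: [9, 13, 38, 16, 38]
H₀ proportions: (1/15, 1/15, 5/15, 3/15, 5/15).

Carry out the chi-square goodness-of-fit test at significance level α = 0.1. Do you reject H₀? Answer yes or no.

n = 114; E_i = n·p_i = [7.60, 7.60, 38.00, 22.80, 38.00]
χ² = (9−7.60)²/7.60 + (13−7.60)²/7.60 + (38−38.00)²/38.00 + (16−22.80)²/22.80 + (38−38.00)²/38.00 = 6.1228
df = 4
p-value (upper-tail) = 0.19016
At α=0.1: p ≥ α → fail to reject H₀

reject H₀: no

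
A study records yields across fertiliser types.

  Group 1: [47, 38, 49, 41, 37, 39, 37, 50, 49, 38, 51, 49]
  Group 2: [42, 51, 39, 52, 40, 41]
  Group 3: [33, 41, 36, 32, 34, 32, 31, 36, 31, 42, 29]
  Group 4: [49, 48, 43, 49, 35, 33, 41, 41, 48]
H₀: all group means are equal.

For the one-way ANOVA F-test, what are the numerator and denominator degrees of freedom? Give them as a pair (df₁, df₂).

k = 4 groups, N = 38 total
df = (k−1, N−k) = (4−1, 38−4) = (3, 34)

degrees of freedom = [3, 34]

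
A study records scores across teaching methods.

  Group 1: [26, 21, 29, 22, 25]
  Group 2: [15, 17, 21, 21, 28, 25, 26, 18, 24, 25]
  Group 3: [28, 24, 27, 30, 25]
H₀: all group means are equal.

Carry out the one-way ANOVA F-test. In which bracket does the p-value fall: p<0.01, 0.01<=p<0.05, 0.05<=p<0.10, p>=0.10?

p-value bracket: 0.05<=p<0.10

Group means [24.60, 22.00, 26.80], grand mean 23.850
SSB = Σnᵢ(x̄ᵢ−x̄)² = 80.550; SSW = ΣΣ(x−x̄ᵢ)² = 230.000
MSB = 80.550/2 = 40.2750; MSW = 230.000/17 = 13.5294
F = MSB/MSW = 2.9768
df = (2, 17)
p-value (upper-tail) = 0.07791
→ bracket: 0.05<=p<0.10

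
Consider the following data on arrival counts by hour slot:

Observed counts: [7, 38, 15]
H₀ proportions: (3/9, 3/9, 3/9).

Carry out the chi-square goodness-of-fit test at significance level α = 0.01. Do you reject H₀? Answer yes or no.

reject H₀: yes

n = 60; E_i = n·p_i = [20.00, 20.00, 20.00]
χ² = (7−20.00)²/20.00 + (38−20.00)²/20.00 + (15−20.00)²/20.00 = 25.9000
df = 2
p-value (upper-tail) = 0.00000
At α=0.01: p < α → reject H₀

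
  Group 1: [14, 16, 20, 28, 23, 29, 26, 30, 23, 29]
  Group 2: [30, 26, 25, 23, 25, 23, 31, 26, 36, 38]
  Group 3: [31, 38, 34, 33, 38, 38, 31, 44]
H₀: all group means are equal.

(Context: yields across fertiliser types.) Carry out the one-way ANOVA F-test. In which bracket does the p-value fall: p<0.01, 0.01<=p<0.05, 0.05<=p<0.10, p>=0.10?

Group means [23.80, 28.30, 35.88], grand mean 28.857
SSB = Σnᵢ(x̄ᵢ−x̄)² = 652.854; SSW = ΣΣ(x−x̄ᵢ)² = 678.575
MSB = 652.854/2 = 326.4268; MSW = 678.575/25 = 27.1430
F = MSB/MSW = 12.0262
df = (2, 25)
p-value (upper-tail) = 0.00022
→ bracket: p<0.01

p-value bracket: p<0.01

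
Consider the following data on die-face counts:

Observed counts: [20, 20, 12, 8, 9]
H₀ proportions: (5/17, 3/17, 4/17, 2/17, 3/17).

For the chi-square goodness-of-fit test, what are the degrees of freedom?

df = k − 1 = 5 − 1 = 4

degrees of freedom = 4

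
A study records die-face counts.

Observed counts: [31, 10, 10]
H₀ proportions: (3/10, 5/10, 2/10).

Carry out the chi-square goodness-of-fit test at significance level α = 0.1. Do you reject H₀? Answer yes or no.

n = 51; E_i = n·p_i = [15.30, 25.50, 10.20]
χ² = (31−15.30)²/15.30 + (10−25.50)²/25.50 + (10−10.20)²/10.20 = 25.5359
df = 2
p-value (upper-tail) = 0.00000
At α=0.1: p < α → reject H₀

reject H₀: yes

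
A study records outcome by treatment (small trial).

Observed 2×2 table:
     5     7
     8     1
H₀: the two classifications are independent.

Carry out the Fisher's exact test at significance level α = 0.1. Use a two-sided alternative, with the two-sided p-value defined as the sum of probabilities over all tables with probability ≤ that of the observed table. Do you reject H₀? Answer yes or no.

Margins: r₁=12, r₂=9, c₁=13, c₂=8, n=21
p_obs = C(12,5)·C(9,8)/C(21,13); sum pmf over tables with pmf ≤ p_obs
p-value (two-sided) = 0.06687
At α=0.1: p < α → reject H₀

reject H₀: yes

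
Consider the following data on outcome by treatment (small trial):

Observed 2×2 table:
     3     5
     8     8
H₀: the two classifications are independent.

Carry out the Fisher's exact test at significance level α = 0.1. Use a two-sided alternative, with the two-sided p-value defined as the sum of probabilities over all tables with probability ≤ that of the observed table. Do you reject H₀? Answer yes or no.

reject H₀: no

Margins: r₁=8, r₂=16, c₁=11, c₂=13, n=24
p_obs = C(8,3)·C(16,8)/C(24,11); sum pmf over tables with pmf ≤ p_obs
p-value (two-sided) = 0.67919
At α=0.1: p ≥ α → fail to reject H₀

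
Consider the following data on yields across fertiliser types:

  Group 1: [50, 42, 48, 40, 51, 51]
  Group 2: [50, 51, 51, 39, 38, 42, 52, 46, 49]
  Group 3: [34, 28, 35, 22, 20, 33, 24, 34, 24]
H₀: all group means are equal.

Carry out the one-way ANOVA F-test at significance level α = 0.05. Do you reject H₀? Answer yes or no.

Group means [47.00, 46.44, 28.22], grand mean 39.750
SSB = Σnᵢ(x̄ᵢ−x̄)² = 1914.722; SSW = ΣΣ(x−x̄ᵢ)² = 631.778
MSB = 1914.722/2 = 957.3611; MSW = 631.778/21 = 30.0847
F = MSB/MSW = 31.8222
df = (2, 21)
p-value (upper-tail) = 0.00000
At α=0.05: p < α → reject H₀

reject H₀: yes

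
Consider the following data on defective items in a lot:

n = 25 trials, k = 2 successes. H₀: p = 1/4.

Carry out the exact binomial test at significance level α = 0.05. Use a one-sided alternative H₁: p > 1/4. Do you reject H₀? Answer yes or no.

reject H₀: no

Exact binomial: n=25, k=2, p₀=1/4=0.2500
P(X≥2) from Σ C(n,i)·p₀^i·(1−p₀)^(n−i)
p-value (one-sided, H₁ greater) = 0.99298
At α=0.05: p ≥ α → fail to reject H₀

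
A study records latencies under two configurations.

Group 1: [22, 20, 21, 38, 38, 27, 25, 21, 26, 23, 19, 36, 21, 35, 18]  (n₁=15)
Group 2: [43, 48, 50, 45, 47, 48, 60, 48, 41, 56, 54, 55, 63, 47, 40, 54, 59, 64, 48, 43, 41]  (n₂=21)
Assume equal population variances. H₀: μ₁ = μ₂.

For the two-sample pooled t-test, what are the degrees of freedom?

degrees of freedom = 34

df = n₁ + n₂ − 2 = 15 + 21 − 2 = 34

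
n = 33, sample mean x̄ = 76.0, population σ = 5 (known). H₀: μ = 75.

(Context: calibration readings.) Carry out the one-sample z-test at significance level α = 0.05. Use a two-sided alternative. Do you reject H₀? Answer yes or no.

reject H₀: no

SE = σ/√n = 5/√33 = 0.8704
z = (x̄−μ₀)/SE = (76.0−75)/0.8704 = 1.1489
p-value (two-sided) = 0.25059
At α=0.05: p ≥ α → fail to reject H₀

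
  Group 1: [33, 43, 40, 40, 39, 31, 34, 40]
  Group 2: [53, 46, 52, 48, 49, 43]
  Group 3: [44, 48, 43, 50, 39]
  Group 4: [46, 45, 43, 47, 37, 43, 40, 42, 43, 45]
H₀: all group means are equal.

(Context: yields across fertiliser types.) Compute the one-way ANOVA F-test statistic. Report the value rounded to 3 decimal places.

test statistic = 10.495

Group means [37.50, 48.50, 44.80, 43.10], grand mean 42.966
SSB = Σnᵢ(x̄ᵢ−x̄)² = 439.766; SSW = ΣΣ(x−x̄ᵢ)² = 349.200
MSB = 439.766/3 = 146.5885; MSW = 349.200/25 = 13.9680
F = MSB/MSW = 10.4946
df = (3, 25)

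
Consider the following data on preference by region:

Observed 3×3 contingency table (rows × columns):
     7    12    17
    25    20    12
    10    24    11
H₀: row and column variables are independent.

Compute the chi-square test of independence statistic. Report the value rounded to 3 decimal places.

test statistic = 14.183

Row totals [36, 57, 45], col totals [42, 56, 40], n=138
χ² = (7−10.96)²/10.96 + (12−14.61)²/14.61 + (17−10.43)²/10.43 + (25−17.35)²/17.35 + (20−23.13)²/23.13 + (12−16.52)²/16.52 + (10−13.70)²/13.70 + (24−18.26)²/18.26 + (11−13.04)²/13.04 = 14.1829
df = 4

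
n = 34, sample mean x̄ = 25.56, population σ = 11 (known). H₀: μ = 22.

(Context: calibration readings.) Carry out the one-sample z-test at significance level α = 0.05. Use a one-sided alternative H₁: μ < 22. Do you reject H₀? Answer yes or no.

reject H₀: no

SE = σ/√n = 11/√34 = 1.8865
z = (x̄−μ₀)/SE = (25.56−22)/1.8865 = 1.8871
p-value (one-sided, H₁ less) = 0.97043
At α=0.05: p ≥ α → fail to reject H₀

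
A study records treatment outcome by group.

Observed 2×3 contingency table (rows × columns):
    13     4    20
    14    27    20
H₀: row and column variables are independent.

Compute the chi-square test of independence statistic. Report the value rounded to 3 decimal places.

test statistic = 11.940

Row totals [37, 61], col totals [27, 31, 40], n=98
χ² = (13−10.19)²/10.19 + (4−11.70)²/11.70 + (20−15.10)²/15.10 + (14−16.81)²/16.81 + (27−19.30)²/19.30 + (20−24.90)²/24.90 = 11.9401
df = 2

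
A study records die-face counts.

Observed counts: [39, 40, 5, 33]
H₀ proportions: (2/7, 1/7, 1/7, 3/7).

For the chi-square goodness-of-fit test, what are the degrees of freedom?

df = k − 1 = 4 − 1 = 3

degrees of freedom = 3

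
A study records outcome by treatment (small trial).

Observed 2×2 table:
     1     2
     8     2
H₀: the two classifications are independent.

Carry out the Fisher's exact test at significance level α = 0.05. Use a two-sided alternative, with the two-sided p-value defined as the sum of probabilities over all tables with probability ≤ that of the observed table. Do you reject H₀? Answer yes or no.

reject H₀: no

Margins: r₁=3, r₂=10, c₁=9, c₂=4, n=13
p_obs = C(3,1)·C(10,8)/C(13,9); sum pmf over tables with pmf ≤ p_obs
p-value (two-sided) = 0.20280
At α=0.05: p ≥ α → fail to reject H₀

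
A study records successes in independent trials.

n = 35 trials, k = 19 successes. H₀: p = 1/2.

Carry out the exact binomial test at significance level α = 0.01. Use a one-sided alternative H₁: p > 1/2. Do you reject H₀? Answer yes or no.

reject H₀: no

Exact binomial: n=35, k=19, p₀=1/2=0.5000
P(X≥19) from Σ C(n,i)·p₀^i·(1−p₀)^(n−i)
p-value (one-sided, H₁ greater) = 0.36794
At α=0.01: p ≥ α → fail to reject H₀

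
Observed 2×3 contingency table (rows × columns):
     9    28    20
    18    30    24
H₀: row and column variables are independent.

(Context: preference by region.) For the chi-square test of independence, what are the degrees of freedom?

df = (r−1)(c−1) = (2−1)·(3−1) = 2

degrees of freedom = 2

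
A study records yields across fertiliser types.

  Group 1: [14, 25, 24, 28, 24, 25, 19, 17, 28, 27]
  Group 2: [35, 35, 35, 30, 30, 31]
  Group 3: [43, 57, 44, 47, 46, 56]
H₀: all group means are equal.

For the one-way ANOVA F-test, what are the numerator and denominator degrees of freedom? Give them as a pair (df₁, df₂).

degrees of freedom = [2, 19]

k = 3 groups, N = 22 total
df = (k−1, N−k) = (3−1, 22−3) = (2, 19)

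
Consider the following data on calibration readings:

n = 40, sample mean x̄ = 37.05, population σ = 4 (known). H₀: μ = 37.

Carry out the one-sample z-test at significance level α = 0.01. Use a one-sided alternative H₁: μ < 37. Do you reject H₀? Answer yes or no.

SE = σ/√n = 4/√40 = 0.6325
z = (x̄−μ₀)/SE = (37.05−37)/0.6325 = 0.0791
p-value (one-sided, H₁ less) = 0.53151
At α=0.01: p ≥ α → fail to reject H₀

reject H₀: no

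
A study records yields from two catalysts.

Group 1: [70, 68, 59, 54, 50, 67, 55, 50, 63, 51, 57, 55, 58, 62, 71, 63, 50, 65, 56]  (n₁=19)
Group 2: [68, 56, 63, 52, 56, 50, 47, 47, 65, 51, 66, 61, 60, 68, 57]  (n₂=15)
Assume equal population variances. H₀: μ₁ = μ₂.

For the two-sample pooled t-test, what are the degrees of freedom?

degrees of freedom = 32

df = n₁ + n₂ − 2 = 19 + 15 − 2 = 32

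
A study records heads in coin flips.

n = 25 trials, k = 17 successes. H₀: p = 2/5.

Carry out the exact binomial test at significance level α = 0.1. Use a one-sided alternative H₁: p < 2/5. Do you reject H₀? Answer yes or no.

reject H₀: no

Exact binomial: n=25, k=17, p₀=2/5=0.4000
P(X≤17) from Σ C(n,i)·p₀^i·(1−p₀)^(n−i)
p-value (one-sided, H₁ less) = 0.99879
At α=0.1: p ≥ α → fail to reject H₀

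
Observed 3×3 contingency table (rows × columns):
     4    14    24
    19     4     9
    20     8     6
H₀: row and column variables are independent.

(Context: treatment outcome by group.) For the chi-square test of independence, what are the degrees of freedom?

df = (r−1)(c−1) = (3−1)·(3−1) = 4

degrees of freedom = 4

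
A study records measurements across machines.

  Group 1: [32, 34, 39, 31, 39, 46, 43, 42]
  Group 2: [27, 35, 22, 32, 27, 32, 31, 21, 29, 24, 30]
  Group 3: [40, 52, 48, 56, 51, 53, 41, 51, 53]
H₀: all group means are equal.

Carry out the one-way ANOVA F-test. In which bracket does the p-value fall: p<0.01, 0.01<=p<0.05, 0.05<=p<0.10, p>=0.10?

p-value bracket: p<0.01

Group means [38.25, 28.18, 49.44], grand mean 37.893
SSB = Σnᵢ(x̄ᵢ−x̄)² = 2239.320; SSW = ΣΣ(x−x̄ᵢ)² = 647.359
MSB = 2239.320/2 = 1119.6600; MSW = 647.359/25 = 25.8943
F = MSB/MSW = 43.2396
df = (2, 25)
p-value (upper-tail) = 0.00000
→ bracket: p<0.01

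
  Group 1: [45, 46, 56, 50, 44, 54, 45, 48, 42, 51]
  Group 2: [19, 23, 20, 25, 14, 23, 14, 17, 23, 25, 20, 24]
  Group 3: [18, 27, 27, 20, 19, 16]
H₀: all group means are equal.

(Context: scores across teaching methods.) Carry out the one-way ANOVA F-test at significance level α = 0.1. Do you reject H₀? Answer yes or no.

reject H₀: yes

Group means [48.10, 20.58, 21.17], grand mean 30.536
SSB = Σnᵢ(x̄ᵢ−x̄)² = 4800.314; SSW = ΣΣ(x−x̄ᵢ)² = 468.650
MSB = 4800.314/2 = 2400.1571; MSW = 468.650/25 = 18.7460
F = MSB/MSW = 128.0357
df = (2, 25)
p-value (upper-tail) = 0.00000
At α=0.1: p < α → reject H₀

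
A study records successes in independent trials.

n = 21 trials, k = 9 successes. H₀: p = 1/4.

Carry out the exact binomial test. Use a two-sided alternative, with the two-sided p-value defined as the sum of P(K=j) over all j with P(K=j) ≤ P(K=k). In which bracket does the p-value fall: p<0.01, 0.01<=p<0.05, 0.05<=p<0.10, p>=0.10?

p-value bracket: 0.05<=p<0.10

Exact binomial: n=21, k=9, p₀=1/4=0.2500
P(X=j) = C(n,j)·p₀^j·(1−p₀)^(n−j); p = Σ P(X=j) over j with P(X=j) ≤ P(X=9)
p-value (two-sided) = 0.07517
→ bracket: 0.05<=p<0.10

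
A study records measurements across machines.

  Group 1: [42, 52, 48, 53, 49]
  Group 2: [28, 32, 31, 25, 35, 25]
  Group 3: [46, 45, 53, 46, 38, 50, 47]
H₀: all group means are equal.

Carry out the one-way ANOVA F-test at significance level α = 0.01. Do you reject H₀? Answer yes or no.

Group means [48.80, 29.33, 46.43], grand mean 41.389
SSB = Σnᵢ(x̄ᵢ−x̄)² = 1324.430; SSW = ΣΣ(x−x̄ᵢ)² = 285.848
MSB = 1324.430/2 = 662.2151; MSW = 285.848/15 = 19.0565
F = MSB/MSW = 34.7501
df = (2, 15)
p-value (upper-tail) = 0.00000
At α=0.01: p < α → reject H₀

reject H₀: yes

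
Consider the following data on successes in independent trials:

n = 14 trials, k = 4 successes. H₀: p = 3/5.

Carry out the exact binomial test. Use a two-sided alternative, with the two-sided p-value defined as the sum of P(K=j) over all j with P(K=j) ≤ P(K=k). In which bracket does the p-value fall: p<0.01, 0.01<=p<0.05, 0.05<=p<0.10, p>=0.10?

p-value bracket: 0.01<=p<0.05

Exact binomial: n=14, k=4, p₀=3/5=0.6000
P(X=j) = C(n,j)·p₀^j·(1−p₀)^(n−j); p = Σ P(X=j) over j with P(X=j) ≤ P(X=4)
p-value (two-sided) = 0.02561
→ bracket: 0.01<=p<0.05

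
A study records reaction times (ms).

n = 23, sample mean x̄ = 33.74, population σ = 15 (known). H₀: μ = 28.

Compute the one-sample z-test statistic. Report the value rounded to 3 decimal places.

SE = σ/√n = 15/√23 = 3.1277
z = (x̄−μ₀)/SE = (33.74−28)/3.1277 = 1.8352

test statistic = 1.835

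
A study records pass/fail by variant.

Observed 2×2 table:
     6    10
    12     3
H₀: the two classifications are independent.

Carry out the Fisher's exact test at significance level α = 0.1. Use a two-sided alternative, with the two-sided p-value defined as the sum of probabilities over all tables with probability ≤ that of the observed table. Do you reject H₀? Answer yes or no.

reject H₀: yes

Margins: r₁=16, r₂=15, c₁=18, c₂=13, n=31
p_obs = C(16,6)·C(15,12)/C(31,18); sum pmf over tables with pmf ≤ p_obs
p-value (two-sided) = 0.02901
At α=0.1: p < α → reject H₀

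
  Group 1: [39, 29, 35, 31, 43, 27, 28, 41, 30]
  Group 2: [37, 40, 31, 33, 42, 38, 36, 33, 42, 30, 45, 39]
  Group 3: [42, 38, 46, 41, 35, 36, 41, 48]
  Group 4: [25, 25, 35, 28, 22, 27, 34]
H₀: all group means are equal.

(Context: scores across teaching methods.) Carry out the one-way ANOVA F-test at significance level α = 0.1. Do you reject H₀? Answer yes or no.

Group means [33.67, 37.17, 40.88, 28.00], grand mean 35.333
SSB = Σnᵢ(x̄ᵢ−x̄)² = 687.458; SSW = ΣΣ(x−x̄ᵢ)² = 820.542
MSB = 687.458/3 = 229.1528; MSW = 820.542/32 = 25.6419
F = MSB/MSW = 8.9366
df = (3, 32)
p-value (upper-tail) = 0.00019
At α=0.1: p < α → reject H₀

reject H₀: yes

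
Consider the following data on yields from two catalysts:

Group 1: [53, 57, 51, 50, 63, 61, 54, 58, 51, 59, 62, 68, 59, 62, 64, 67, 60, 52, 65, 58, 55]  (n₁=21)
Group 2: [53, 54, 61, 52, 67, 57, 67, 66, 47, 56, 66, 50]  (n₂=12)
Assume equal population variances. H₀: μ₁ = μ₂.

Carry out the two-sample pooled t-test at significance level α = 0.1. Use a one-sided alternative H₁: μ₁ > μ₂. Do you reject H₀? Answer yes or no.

reject H₀: no

x̄₁=58.524, s₁=5.391, n₁=21
x̄₂=58.000, s₂=7.173, n₂=12
s_p² = [20·5.391² + 11·7.173²]/31 = 37.0077
SE = √(s_p²·(1/21+1/12)) = 2.2014
t = (58.524−58.000)/2.2014 = 0.2379
df = 31
p-value (one-sided, H₁ greater) = 0.40675
At α=0.1: p ≥ α → fail to reject H₀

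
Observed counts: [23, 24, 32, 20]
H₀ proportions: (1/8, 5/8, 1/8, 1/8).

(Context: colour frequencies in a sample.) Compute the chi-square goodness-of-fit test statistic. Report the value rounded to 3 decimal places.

test statistic = 68.127

n = 99; E_i = n·p_i = [12.38, 61.88, 12.38, 12.38]
χ² = (23−12.38)²/12.38 + (24−61.88)²/61.88 + (32−12.38)²/12.38 + (20−12.38)²/12.38 = 68.1273
df = 3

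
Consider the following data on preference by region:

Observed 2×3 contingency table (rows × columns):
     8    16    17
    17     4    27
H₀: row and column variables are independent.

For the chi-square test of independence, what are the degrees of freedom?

degrees of freedom = 2

df = (r−1)(c−1) = (2−1)·(3−1) = 2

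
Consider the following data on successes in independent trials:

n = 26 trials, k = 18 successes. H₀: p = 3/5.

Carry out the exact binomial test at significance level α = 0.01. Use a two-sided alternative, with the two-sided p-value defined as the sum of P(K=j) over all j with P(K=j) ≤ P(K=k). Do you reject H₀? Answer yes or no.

reject H₀: no

Exact binomial: n=26, k=18, p₀=3/5=0.6000
P(X=j) = C(n,j)·p₀^j·(1−p₀)^(n−j); p = Σ P(X=j) over j with P(X=j) ≤ P(X=18)
p-value (two-sided) = 0.42489
At α=0.01: p ≥ α → fail to reject H₀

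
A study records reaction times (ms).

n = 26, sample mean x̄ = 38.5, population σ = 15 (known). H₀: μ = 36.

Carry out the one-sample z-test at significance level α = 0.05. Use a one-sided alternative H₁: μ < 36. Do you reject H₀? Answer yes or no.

SE = σ/√n = 15/√26 = 2.9417
z = (x̄−μ₀)/SE = (38.5−36)/2.9417 = 0.8498
p-value (one-sided, H₁ less) = 0.80229
At α=0.05: p ≥ α → fail to reject H₀

reject H₀: no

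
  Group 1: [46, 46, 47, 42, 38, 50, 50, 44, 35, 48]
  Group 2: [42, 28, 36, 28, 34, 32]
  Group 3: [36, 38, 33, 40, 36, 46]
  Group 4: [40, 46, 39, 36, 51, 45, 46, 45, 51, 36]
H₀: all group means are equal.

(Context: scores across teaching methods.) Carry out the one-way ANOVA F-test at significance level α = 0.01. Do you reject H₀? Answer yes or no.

Group means [44.60, 33.33, 38.17, 43.50], grand mean 40.938
SSB = Σnᵢ(x̄ᵢ−x̄)² = 592.808; SSW = ΣΣ(x−x̄ᵢ)² = 739.067
MSB = 592.808/3 = 197.6028; MSW = 739.067/28 = 26.3952
F = MSB/MSW = 7.4863
df = (3, 28)
p-value (upper-tail) = 0.00079
At α=0.01: p < α → reject H₀

reject H₀: yes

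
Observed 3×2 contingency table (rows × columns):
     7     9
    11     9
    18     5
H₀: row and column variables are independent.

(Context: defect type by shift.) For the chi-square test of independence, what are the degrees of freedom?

df = (r−1)(c−1) = (3−1)·(2−1) = 2

degrees of freedom = 2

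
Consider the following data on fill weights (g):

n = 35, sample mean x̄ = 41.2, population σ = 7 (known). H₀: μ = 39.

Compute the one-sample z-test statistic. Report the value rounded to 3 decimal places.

test statistic = 1.859

SE = σ/√n = 7/√35 = 1.1832
z = (x̄−μ₀)/SE = (41.2−39)/1.1832 = 1.8593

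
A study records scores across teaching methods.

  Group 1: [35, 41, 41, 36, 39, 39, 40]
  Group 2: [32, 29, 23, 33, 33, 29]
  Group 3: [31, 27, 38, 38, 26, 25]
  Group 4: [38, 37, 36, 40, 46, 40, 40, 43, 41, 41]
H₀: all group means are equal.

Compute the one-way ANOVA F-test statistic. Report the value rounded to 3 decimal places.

test statistic = 14.359

Group means [38.71, 29.83, 30.83, 40.20], grand mean 35.759
SSB = Σnᵢ(x̄ᵢ−x̄)² = 614.615; SSW = ΣΣ(x−x̄ᵢ)² = 356.695
MSB = 614.615/3 = 204.8717; MSW = 356.695/25 = 14.2678
F = MSB/MSW = 14.3590
df = (3, 25)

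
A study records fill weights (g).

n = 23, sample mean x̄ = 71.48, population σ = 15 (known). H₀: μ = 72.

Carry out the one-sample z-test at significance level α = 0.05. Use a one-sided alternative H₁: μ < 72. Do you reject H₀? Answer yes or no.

SE = σ/√n = 15/√23 = 3.1277
z = (x̄−μ₀)/SE = (71.48−72)/3.1277 = -0.1663
p-value (one-sided, H₁ less) = 0.43398
At α=0.05: p ≥ α → fail to reject H₀

reject H₀: no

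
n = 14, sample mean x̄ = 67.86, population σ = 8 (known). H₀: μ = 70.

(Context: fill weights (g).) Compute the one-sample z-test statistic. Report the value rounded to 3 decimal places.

SE = σ/√n = 8/√14 = 2.1381
z = (x̄−μ₀)/SE = (67.86−70)/2.1381 = -1.0009

test statistic = -1.001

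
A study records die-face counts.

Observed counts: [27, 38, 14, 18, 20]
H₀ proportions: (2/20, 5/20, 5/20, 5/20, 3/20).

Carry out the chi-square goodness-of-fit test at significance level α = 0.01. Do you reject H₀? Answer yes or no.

reject H₀: yes

n = 117; E_i = n·p_i = [11.70, 29.25, 29.25, 29.25, 17.55]
χ² = (27−11.70)²/11.70 + (38−29.25)²/29.25 + (14−29.25)²/29.25 + (18−29.25)²/29.25 + (20−17.55)²/17.55 = 35.2450
df = 4
p-value (upper-tail) = 0.00000
At α=0.01: p < α → reject H₀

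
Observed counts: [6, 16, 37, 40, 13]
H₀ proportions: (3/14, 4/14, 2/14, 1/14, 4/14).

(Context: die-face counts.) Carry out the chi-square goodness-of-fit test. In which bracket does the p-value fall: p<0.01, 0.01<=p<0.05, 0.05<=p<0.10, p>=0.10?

n = 112; E_i = n·p_i = [24.00, 32.00, 16.00, 8.00, 32.00]
χ² = (6−24.00)²/24.00 + (16−32.00)²/32.00 + (37−16.00)²/16.00 + (40−8.00)²/8.00 + (13−32.00)²/32.00 = 188.3438
df = 4
p-value (upper-tail) = 0.00000
→ bracket: p<0.01

p-value bracket: p<0.01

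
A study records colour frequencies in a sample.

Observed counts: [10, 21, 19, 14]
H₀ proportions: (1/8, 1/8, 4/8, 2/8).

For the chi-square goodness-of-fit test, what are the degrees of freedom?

df = k − 1 = 4 − 1 = 3

degrees of freedom = 3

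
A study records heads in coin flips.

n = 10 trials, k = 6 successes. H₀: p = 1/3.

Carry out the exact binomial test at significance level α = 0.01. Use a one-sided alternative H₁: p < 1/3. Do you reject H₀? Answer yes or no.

reject H₀: no

Exact binomial: n=10, k=6, p₀=1/3=0.3333
P(X≤6) from Σ C(n,i)·p₀^i·(1−p₀)^(n−i)
p-value (one-sided, H₁ less) = 0.98034
At α=0.01: p ≥ α → fail to reject H₀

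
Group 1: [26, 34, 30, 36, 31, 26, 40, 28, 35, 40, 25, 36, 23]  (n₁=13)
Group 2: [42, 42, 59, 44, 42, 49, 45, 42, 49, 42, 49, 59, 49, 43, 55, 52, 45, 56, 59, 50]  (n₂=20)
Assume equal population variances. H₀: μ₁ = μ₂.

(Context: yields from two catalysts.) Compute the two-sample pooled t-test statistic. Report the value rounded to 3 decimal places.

x̄₁=31.538, s₁=5.724, n₁=13
x̄₂=48.650, s₂=6.201, n₂=20
s_p² = [12·5.724² + 19·6.201²]/31 = 36.2510
SE = √(s_p²·(1/13+1/20)) = 2.1450
t = (31.538−48.650)/2.1450 = -7.9774
df = 31

test statistic = -7.977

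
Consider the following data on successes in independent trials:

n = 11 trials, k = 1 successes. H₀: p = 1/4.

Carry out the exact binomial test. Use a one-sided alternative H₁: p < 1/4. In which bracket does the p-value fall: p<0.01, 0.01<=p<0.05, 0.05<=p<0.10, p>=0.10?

p-value bracket: p>=0.10

Exact binomial: n=11, k=1, p₀=1/4=0.2500
P(X≤1) from Σ C(n,i)·p₀^i·(1−p₀)^(n−i)
p-value (one-sided, H₁ less) = 0.19710
→ bracket: p>=0.10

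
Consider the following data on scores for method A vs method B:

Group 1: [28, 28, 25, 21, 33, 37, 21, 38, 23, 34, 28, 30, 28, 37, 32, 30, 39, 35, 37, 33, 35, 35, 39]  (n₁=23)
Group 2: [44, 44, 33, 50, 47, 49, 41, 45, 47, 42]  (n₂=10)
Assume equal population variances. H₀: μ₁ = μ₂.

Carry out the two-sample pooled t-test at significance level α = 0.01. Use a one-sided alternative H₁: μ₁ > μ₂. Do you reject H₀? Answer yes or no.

reject H₀: no

x̄₁=31.565, s₁=5.566, n₁=23
x̄₂=44.200, s₂=4.872, n₂=10
s_p² = [22·5.566² + 9·4.872²]/31 = 28.8791
SE = √(s_p²·(1/23+1/10)) = 2.0356
t = (31.565−44.200)/2.0356 = -6.2070
df = 31
p-value (one-sided, H₁ greater) = 1.00000
At α=0.01: p ≥ α → fail to reject H₀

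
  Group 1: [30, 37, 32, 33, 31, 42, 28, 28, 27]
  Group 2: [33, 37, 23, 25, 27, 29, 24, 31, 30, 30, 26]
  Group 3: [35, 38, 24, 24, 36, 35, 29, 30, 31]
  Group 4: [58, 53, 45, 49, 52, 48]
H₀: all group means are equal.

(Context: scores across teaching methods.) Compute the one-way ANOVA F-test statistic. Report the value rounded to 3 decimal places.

Group means [32.00, 28.64, 31.33, 50.83], grand mean 34.000
SSB = Σnᵢ(x̄ᵢ−x̄)² = 2116.621; SSW = ΣΣ(x−x̄ᵢ)² = 673.379
MSB = 2116.621/3 = 705.5404; MSW = 673.379/31 = 21.7219
F = MSB/MSW = 32.4806
df = (3, 31)

test statistic = 32.481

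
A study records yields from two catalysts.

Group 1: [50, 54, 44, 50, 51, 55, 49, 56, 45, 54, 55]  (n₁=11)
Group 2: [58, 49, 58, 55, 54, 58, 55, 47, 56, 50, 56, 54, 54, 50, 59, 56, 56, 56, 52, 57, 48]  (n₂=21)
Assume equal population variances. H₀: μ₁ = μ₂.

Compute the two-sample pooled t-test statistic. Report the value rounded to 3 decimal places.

test statistic = -2.174

x̄₁=51.182, s₁=4.070, n₁=11
x̄₂=54.190, s₂=3.530, n₂=21
s_p² = [10·4.070² + 20·3.530²]/30 = 13.8291
SE = √(s_p²·(1/11+1/21)) = 1.3841
t = (51.182−54.190)/1.3841 = -2.1737
df = 30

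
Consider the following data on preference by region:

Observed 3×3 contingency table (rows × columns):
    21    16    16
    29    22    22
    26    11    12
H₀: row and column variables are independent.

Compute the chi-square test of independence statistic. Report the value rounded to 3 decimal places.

Row totals [53, 73, 49], col totals [76, 49, 50], n=175
χ² = (21−23.02)²/23.02 + (16−14.84)²/14.84 + (16−15.14)²/15.14 + (29−31.70)²/31.70 + (22−20.44)²/20.44 + (22−20.86)²/20.86 + (26−21.28)²/21.28 + (11−13.72)²/13.72 + (12−14.00)²/14.00 = 2.6000
df = 4

test statistic = 2.600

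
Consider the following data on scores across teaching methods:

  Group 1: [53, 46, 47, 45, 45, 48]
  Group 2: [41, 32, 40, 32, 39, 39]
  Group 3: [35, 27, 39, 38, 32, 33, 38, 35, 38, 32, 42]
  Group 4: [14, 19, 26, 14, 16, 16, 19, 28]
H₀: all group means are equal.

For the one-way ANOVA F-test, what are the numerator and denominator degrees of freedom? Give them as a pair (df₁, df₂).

degrees of freedom = [3, 27]

k = 4 groups, N = 31 total
df = (k−1, N−k) = (4−1, 31−4) = (3, 27)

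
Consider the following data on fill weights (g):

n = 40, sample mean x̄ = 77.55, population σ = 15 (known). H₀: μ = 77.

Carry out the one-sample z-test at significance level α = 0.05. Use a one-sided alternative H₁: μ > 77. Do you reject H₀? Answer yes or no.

SE = σ/√n = 15/√40 = 2.3717
z = (x̄−μ₀)/SE = (77.55−77)/2.3717 = 0.2319
p-value (one-sided, H₁ greater) = 0.40831
At α=0.05: p ≥ α → fail to reject H₀

reject H₀: no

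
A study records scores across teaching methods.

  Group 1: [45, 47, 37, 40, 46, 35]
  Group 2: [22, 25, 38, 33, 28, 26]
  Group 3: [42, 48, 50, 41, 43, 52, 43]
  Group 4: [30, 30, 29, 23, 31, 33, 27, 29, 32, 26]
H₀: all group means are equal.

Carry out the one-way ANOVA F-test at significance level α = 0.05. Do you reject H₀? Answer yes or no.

Group means [41.67, 28.67, 45.57, 29.00], grand mean 35.552
SSB = Σnᵢ(x̄ᵢ−x̄)² = 1640.791; SSW = ΣΣ(x−x̄ᵢ)² = 492.381
MSB = 1640.791/3 = 546.9305; MSW = 492.381/25 = 19.6952
F = MSB/MSW = 27.7697
df = (3, 25)
p-value (upper-tail) = 0.00000
At α=0.05: p < α → reject H₀

reject H₀: yes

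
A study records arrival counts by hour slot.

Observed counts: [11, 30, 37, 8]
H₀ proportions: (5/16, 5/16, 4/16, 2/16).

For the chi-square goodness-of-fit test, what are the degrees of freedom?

degrees of freedom = 3

df = k − 1 = 4 − 1 = 3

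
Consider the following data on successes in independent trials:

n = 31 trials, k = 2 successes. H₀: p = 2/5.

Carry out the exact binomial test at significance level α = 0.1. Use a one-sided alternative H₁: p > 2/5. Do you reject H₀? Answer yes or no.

reject H₀: no

Exact binomial: n=31, k=2, p₀=2/5=0.4000
P(X≥2) from Σ C(n,i)·p₀^i·(1−p₀)^(n−i)
p-value (one-sided, H₁ greater) = 1.00000
At α=0.1: p ≥ α → fail to reject H₀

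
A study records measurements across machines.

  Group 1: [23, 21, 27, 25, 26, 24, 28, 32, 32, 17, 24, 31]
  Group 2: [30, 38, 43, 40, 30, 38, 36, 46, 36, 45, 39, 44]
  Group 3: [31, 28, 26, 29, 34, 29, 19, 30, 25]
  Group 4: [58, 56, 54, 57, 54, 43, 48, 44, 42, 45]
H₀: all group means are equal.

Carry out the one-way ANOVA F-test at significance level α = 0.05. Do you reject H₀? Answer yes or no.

reject H₀: yes

Group means [25.83, 38.75, 27.89, 50.10], grand mean 35.512
SSB = Σnᵢ(x̄ᵢ−x̄)² = 3901.039; SSW = ΣΣ(x−x̄ᵢ)² = 1037.706
MSB = 3901.039/3 = 1300.3462; MSW = 1037.706/39 = 26.6078
F = MSB/MSW = 48.8708
df = (3, 39)
p-value (upper-tail) = 0.00000
At α=0.05: p < α → reject H₀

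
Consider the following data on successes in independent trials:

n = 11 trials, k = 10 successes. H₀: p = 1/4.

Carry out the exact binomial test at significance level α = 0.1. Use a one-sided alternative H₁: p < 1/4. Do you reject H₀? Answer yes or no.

Exact binomial: n=11, k=10, p₀=1/4=0.2500
P(X≤10) from Σ C(n,i)·p₀^i·(1−p₀)^(n−i)
p-value (one-sided, H₁ less) = 1.00000
At α=0.1: p ≥ α → fail to reject H₀

reject H₀: no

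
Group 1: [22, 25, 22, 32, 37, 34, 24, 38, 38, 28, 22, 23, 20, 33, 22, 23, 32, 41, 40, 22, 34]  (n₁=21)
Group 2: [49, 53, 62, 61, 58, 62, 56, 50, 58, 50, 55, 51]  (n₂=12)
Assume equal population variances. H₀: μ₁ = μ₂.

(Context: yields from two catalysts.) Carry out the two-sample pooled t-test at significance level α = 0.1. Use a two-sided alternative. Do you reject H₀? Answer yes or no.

reject H₀: yes

x̄₁=29.143, s₁=7.122, n₁=21
x̄₂=55.417, s₂=4.833, n₂=12
s_p² = [20·7.122² + 11·4.833²]/31 = 41.0157
SE = √(s_p²·(1/21+1/12)) = 2.3176
t = (29.143−55.417)/2.3176 = -11.3368
df = 31
p-value (two-sided) = 0.00000
At α=0.1: p < α → reject H₀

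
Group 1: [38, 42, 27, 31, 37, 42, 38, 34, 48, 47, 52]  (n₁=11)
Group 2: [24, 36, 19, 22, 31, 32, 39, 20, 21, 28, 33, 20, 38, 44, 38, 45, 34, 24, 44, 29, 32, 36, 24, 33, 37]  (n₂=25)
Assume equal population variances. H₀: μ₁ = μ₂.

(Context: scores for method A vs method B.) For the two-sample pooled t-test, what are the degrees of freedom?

degrees of freedom = 34

df = n₁ + n₂ − 2 = 11 + 25 − 2 = 34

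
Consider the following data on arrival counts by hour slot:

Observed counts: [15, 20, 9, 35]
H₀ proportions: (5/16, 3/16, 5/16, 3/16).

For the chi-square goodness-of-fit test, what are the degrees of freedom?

df = k − 1 = 4 − 1 = 3

degrees of freedom = 3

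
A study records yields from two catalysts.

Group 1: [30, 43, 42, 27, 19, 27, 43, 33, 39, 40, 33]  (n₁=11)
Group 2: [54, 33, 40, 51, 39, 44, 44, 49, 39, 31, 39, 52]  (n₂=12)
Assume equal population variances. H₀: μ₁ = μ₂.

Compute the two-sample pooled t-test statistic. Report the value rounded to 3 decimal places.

test statistic = -2.731

x̄₁=34.182, s₁=7.922, n₁=11
x̄₂=42.917, s₂=7.416, n₂=12
s_p² = [10·7.922² + 11·7.416²]/21 = 58.6930
SE = √(s_p²·(1/11+1/12)) = 3.1979
t = (34.182−42.917)/3.1979 = -2.7314
df = 21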